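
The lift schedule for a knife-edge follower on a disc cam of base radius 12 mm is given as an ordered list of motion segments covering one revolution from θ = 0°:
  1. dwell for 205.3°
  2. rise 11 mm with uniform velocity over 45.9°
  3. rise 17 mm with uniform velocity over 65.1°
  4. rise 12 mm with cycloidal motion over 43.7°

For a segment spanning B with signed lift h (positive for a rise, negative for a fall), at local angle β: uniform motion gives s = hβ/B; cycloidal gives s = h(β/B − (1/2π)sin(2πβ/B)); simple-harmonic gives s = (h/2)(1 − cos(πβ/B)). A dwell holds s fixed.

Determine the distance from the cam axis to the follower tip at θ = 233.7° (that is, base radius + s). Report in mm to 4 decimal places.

seg 1 [0°–205.3°] dwell: s stays 0.0000
seg 2 [205.3°–251.2°] uniform, h=11: θ=233.7° here. β=28.4, B=45.9. 11·28.4/45.9 = 6.8061 → s = 6.8061
radial distance = base radius + s = 12 + 6.8061 = 18.8061

18.8061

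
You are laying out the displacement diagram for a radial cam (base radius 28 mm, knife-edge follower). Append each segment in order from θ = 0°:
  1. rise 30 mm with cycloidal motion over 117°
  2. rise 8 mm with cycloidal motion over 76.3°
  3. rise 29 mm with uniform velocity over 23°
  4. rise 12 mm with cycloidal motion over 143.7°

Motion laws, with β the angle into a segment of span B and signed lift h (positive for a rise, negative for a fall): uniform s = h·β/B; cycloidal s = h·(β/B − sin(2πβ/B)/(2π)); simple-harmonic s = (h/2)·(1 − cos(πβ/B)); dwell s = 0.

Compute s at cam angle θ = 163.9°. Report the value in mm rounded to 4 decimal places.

seg 1 [0°–117°] cycloidal, h=30: full span → s += 30 → s = 30.0000
seg 2 [117°–193.3°] cycloidal, h=8: θ=163.9° here. β=46.9, B=76.3. 8·(0.6147 − sin(2π·0.6147)/(2π)) = 5.7575 → s = 35.7575

35.7575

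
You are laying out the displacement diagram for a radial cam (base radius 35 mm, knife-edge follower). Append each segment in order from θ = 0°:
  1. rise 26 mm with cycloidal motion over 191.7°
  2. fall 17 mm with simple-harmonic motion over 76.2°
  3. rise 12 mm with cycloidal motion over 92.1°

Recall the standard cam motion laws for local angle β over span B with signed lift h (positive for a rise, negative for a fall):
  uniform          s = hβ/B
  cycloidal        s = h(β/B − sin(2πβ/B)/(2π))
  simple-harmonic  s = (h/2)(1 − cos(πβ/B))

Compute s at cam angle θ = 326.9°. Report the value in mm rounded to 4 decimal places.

seg 1 [0°–191.7°] cycloidal, h=26: full span → s += 26 → s = 26.0000
seg 2 [191.7°–267.9°] simple-harmonic, h=-17: full span → s += -17 → s = 9.0000
seg 3 [267.9°–360°] cycloidal, h=12: θ=326.9° here. β=59, B=92.1. 12·(0.6406 − sin(2π·0.6406)/(2π)) = 9.1635 → s = 18.1635

18.1635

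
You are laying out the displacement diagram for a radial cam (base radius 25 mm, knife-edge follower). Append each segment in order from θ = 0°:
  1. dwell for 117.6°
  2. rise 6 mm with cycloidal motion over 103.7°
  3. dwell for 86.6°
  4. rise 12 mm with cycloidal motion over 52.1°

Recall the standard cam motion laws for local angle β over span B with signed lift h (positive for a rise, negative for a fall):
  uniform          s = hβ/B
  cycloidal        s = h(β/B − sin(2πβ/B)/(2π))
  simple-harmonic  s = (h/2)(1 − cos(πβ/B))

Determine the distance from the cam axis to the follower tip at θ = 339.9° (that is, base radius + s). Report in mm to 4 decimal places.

seg 1 [0°–117.6°] dwell: s stays 0.0000
seg 2 [117.6°–221.3°] cycloidal, h=6: full span → s += 6 → s = 6.0000
seg 3 [221.3°–307.9°] dwell: s stays 6.0000
seg 4 [307.9°–360°] cycloidal, h=12: θ=339.9° here. β=32, B=52.1. 12·(0.6142 − sin(2π·0.6142)/(2π)) = 8.6263 → s = 14.6263
radial distance = base radius + s = 25 + 14.6263 = 39.6263

39.6263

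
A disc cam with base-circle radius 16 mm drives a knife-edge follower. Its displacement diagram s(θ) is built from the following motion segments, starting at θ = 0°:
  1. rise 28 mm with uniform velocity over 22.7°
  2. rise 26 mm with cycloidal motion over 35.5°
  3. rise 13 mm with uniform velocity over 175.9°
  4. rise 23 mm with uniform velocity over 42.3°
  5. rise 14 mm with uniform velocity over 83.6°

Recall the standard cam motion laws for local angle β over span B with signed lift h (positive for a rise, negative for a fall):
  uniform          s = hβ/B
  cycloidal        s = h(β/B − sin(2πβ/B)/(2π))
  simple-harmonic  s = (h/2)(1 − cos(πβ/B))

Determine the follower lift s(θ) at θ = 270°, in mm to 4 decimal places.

seg 1 [0°–22.7°] uniform, h=28: full span → s += 28 → s = 28.0000
seg 2 [22.7°–58.2°] cycloidal, h=26: full span → s += 26 → s = 54.0000
seg 3 [58.2°–234.1°] uniform, h=13: full span → s += 13 → s = 67.0000
seg 4 [234.1°–276.4°] uniform, h=23: θ=270° here. β=35.9, B=42.3. 23·35.9/42.3 = 19.5201 → s = 86.5201

86.5201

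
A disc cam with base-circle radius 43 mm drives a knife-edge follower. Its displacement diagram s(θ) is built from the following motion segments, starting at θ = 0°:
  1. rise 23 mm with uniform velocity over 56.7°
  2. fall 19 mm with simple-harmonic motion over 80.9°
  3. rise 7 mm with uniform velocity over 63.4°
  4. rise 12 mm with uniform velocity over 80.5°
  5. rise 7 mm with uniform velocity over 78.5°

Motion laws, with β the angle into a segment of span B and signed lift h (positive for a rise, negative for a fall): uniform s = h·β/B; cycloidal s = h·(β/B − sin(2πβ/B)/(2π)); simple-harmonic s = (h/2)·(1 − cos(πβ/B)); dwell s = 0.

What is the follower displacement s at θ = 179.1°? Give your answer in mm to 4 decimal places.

seg 1 [0°–56.7°] uniform, h=23: full span → s += 23 → s = 23.0000
seg 2 [56.7°–137.6°] simple-harmonic, h=-19: full span → s += -19 → s = 4.0000
seg 3 [137.6°–201°] uniform, h=7: θ=179.1° here. β=41.5, B=63.4. 7·41.5/63.4 = 4.5820 → s = 8.5820

8.5820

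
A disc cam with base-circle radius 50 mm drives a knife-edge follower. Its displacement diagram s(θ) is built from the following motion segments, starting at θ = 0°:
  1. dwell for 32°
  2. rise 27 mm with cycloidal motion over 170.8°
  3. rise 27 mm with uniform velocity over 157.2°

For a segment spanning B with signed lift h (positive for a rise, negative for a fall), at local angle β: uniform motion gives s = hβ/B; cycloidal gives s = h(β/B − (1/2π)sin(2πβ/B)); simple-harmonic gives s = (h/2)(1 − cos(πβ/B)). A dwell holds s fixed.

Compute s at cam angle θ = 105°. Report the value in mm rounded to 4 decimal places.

seg 1 [0°–32°] dwell: s stays 0.0000
seg 2 [32°–202.8°] cycloidal, h=27: θ=105° here. β=73, B=170.8. 27·(0.4274 − sin(2π·0.4274)/(2π)) = 9.6469 → s = 9.6469

9.6469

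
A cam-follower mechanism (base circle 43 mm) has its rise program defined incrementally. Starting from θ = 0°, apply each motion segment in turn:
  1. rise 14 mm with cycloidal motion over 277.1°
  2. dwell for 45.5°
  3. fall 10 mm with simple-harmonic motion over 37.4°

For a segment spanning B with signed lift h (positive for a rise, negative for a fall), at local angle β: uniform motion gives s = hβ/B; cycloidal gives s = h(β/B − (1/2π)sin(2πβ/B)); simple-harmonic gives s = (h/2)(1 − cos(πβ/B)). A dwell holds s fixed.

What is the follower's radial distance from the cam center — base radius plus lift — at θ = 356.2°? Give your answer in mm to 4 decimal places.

seg 1 [0°–277.1°] cycloidal, h=14: full span → s += 14 → s = 14.0000
seg 2 [277.1°–322.6°] dwell: s stays 14.0000
seg 3 [322.6°–360°] simple-harmonic, h=-10: θ=356.2° here. β=33.6, B=37.4. -10/2·(1 − cos(π·0.8984)) = -9.7474 → s = 4.2526
radial distance = base radius + s = 43 + 4.2526 = 47.2526

47.2526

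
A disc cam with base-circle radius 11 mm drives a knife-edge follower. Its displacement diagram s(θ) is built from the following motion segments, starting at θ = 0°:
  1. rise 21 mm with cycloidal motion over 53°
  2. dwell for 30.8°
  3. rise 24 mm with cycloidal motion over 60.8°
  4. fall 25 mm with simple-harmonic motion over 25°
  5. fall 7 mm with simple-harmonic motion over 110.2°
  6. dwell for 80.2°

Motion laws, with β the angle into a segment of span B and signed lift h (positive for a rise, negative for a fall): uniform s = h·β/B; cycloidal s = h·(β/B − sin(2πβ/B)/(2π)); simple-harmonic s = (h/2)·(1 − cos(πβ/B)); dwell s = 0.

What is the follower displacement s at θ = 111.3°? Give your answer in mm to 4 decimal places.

seg 1 [0°–53°] cycloidal, h=21: full span → s += 21 → s = 21.0000
seg 2 [53°–83.8°] dwell: s stays 21.0000
seg 3 [83.8°–144.6°] cycloidal, h=24: θ=111.3° here. β=27.5, B=60.8. 24·(0.4523 − sin(2π·0.4523)/(2π)) = 9.7276 → s = 30.7276

30.7276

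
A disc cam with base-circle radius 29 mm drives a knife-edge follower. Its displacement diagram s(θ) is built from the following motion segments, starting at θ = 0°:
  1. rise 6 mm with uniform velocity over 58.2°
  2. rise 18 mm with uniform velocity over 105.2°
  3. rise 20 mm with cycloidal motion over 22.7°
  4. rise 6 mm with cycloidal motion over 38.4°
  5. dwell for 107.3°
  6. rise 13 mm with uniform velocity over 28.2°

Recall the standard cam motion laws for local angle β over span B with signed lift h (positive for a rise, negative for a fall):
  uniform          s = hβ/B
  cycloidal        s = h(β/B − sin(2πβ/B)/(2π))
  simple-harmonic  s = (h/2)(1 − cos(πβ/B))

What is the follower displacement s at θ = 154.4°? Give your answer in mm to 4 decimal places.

seg 1 [0°–58.2°] uniform, h=6: full span → s += 6 → s = 6.0000
seg 2 [58.2°–163.4°] uniform, h=18: θ=154.4° here. β=96.2, B=105.2. 18·96.2/105.2 = 16.4601 → s = 22.4601

22.4601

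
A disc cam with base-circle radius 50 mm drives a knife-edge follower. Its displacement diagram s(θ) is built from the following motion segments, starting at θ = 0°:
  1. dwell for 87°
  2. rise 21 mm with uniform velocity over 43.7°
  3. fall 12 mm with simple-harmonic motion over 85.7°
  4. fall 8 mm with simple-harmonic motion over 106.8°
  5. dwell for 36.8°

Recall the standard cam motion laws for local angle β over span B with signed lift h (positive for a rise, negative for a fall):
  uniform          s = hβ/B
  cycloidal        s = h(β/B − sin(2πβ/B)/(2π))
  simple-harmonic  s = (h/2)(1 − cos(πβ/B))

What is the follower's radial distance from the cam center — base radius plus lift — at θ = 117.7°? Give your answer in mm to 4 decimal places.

seg 1 [0°–87°] dwell: s stays 0.0000
seg 2 [87°–130.7°] uniform, h=21: θ=117.7° here. β=30.7, B=43.7. 21·30.7/43.7 = 14.7529 → s = 14.7529
radial distance = base radius + s = 50 + 14.7529 = 64.7529

64.7529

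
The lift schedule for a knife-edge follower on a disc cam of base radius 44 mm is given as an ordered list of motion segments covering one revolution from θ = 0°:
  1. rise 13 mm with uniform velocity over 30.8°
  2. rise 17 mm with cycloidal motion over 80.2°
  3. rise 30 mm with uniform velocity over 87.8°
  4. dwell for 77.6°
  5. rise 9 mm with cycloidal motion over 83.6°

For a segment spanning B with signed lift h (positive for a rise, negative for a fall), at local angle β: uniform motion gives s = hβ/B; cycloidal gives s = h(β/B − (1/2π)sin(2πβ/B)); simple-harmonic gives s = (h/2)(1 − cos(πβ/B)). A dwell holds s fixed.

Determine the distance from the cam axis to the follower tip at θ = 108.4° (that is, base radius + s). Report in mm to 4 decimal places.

seg 1 [0°–30.8°] uniform, h=13: full span → s += 13 → s = 13.0000
seg 2 [30.8°–111°] cycloidal, h=17: θ=108.4° here. β=77.6, B=80.2. 17·(0.9676 − sin(2π·0.9676)/(2π)) = 16.9962 → s = 29.9962
radial distance = base radius + s = 44 + 29.9962 = 73.9962

73.9962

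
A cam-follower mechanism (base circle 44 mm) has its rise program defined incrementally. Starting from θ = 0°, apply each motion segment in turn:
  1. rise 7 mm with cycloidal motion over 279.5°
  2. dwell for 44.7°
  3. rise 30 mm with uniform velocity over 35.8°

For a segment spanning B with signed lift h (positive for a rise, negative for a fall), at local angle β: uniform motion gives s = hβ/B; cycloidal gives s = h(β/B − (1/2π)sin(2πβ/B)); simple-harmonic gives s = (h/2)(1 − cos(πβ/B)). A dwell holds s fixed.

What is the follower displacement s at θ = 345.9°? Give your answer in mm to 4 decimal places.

seg 1 [0°–279.5°] cycloidal, h=7: full span → s += 7 → s = 7.0000
seg 2 [279.5°–324.2°] dwell: s stays 7.0000
seg 3 [324.2°–360°] uniform, h=30: θ=345.9° here. β=21.7, B=35.8. 30·21.7/35.8 = 18.1844 → s = 25.1844

25.1844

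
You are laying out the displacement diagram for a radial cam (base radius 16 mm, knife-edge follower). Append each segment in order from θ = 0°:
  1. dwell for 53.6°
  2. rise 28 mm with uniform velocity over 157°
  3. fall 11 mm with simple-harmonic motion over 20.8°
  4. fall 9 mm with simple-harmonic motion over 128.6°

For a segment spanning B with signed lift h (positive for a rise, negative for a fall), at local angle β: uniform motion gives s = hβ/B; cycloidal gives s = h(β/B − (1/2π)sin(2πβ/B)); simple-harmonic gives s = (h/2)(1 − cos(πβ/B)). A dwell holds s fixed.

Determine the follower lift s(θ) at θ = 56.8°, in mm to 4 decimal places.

seg 1 [0°–53.6°] dwell: s stays 0.0000
seg 2 [53.6°–210.6°] uniform, h=28: θ=56.8° here. β=3.2, B=157. 28·3.2/157 = 0.5707 → s = 0.5707

0.5707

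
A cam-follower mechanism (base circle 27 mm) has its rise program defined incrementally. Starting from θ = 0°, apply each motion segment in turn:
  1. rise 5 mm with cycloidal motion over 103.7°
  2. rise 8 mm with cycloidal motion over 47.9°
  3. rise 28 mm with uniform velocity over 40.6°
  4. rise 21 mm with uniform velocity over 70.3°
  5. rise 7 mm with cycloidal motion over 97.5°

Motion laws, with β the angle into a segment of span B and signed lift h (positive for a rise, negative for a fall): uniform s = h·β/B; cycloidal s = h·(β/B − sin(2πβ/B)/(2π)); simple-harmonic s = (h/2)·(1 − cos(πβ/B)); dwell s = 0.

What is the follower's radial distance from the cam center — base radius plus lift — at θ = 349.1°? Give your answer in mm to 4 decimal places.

seg 1 [0°–103.7°] cycloidal, h=5: full span → s += 5 → s = 5.0000
seg 2 [103.7°–151.6°] cycloidal, h=8: full span → s += 8 → s = 13.0000
seg 3 [151.6°–192.2°] uniform, h=28: full span → s += 28 → s = 41.0000
seg 4 [192.2°–262.5°] uniform, h=21: full span → s += 21 → s = 62.0000
seg 5 [262.5°–360°] cycloidal, h=7: θ=349.1° here. β=86.6, B=97.5. 7·(0.8882 − sin(2π·0.8882)/(2π)) = 6.9372 → s = 68.9372
radial distance = base radius + s = 27 + 68.9372 = 95.9372

95.9372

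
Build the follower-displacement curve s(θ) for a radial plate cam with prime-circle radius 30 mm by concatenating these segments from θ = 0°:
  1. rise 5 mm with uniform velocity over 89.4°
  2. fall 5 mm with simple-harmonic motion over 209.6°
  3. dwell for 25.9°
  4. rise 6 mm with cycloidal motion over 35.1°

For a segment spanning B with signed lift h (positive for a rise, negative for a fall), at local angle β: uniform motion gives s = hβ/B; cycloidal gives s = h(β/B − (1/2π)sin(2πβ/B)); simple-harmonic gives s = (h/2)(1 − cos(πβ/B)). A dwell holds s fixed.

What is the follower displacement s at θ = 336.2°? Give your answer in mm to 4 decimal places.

seg 1 [0°–89.4°] uniform, h=5: full span → s += 5 → s = 5.0000
seg 2 [89.4°–299°] simple-harmonic, h=-5: full span → s += -5 → s = 0.0000
seg 3 [299°–324.9°] dwell: s stays 0.0000
seg 4 [324.9°–360°] cycloidal, h=6: θ=336.2° here. β=11.3, B=35.1. 6·(0.3219 − sin(2π·0.3219)/(2π)) = 1.0726 → s = 1.0726

1.0726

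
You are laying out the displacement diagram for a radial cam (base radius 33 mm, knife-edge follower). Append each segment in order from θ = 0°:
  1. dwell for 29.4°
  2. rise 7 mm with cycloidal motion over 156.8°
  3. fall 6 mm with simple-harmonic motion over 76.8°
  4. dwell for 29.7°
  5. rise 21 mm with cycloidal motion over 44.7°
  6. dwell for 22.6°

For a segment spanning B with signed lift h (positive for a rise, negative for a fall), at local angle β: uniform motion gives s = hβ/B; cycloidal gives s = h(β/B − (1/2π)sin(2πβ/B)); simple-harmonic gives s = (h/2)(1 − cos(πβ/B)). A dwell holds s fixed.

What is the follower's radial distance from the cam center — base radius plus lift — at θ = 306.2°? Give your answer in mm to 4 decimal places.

seg 1 [0°–29.4°] dwell: s stays 0.0000
seg 2 [29.4°–186.2°] cycloidal, h=7: full span → s += 7 → s = 7.0000
seg 3 [186.2°–263°] simple-harmonic, h=-6: full span → s += -6 → s = 1.0000
seg 4 [263°–292.7°] dwell: s stays 1.0000
seg 5 [292.7°–337.4°] cycloidal, h=21: θ=306.2° here. β=13.5, B=44.7. 21·(0.3020 − sin(2π·0.3020)/(2π)) = 3.1769 → s = 4.1769
radial distance = base radius + s = 33 + 4.1769 = 37.1769

37.1769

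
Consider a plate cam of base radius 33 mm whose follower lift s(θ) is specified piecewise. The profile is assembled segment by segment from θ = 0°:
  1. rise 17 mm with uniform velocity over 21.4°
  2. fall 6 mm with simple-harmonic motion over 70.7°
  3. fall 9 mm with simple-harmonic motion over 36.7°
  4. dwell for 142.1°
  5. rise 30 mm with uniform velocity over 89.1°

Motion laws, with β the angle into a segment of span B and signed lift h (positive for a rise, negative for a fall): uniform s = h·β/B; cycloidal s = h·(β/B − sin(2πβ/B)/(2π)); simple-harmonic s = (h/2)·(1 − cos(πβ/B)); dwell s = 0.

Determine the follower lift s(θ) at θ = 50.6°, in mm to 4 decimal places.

seg 1 [0°–21.4°] uniform, h=17: full span → s += 17 → s = 17.0000
seg 2 [21.4°–92.1°] simple-harmonic, h=-6: θ=50.6° here. β=29.2, B=70.7. -6/2·(1 − cos(π·0.4130)) = -2.1903 → s = 14.8097

14.8097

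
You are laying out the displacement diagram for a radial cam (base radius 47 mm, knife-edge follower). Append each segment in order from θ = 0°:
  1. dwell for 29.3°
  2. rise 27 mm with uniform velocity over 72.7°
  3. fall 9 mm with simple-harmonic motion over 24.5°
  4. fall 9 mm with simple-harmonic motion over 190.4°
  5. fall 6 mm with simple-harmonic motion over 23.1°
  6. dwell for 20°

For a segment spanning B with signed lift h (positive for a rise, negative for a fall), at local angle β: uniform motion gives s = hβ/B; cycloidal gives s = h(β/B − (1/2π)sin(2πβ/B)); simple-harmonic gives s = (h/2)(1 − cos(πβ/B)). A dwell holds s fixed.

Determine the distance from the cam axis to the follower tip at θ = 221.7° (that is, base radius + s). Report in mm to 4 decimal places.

seg 1 [0°–29.3°] dwell: s stays 0.0000
seg 2 [29.3°–102°] uniform, h=27: full span → s += 27 → s = 27.0000
seg 3 [102°–126.5°] simple-harmonic, h=-9: full span → s += -9 → s = 18.0000
seg 4 [126.5°–316.9°] simple-harmonic, h=-9: θ=221.7° here. β=95.2, B=190.4. -9/2·(1 − cos(π·0.5000)) = -4.5000 → s = 13.5000
radial distance = base radius + s = 47 + 13.5000 = 60.5000

60.5000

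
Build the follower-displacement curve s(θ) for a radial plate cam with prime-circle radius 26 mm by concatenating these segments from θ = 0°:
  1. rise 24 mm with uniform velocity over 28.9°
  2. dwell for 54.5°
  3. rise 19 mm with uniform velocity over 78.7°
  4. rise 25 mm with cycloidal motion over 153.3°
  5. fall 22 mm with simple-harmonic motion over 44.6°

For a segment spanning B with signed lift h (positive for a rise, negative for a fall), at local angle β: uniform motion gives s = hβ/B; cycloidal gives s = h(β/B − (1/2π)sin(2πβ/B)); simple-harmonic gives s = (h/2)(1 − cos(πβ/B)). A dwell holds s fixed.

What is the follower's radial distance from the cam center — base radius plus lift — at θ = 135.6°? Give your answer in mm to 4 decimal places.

seg 1 [0°–28.9°] uniform, h=24: full span → s += 24 → s = 24.0000
seg 2 [28.9°–83.4°] dwell: s stays 24.0000
seg 3 [83.4°–162.1°] uniform, h=19: θ=135.6° here. β=52.2, B=78.7. 19·52.2/78.7 = 12.6023 → s = 36.6023
radial distance = base radius + s = 26 + 36.6023 = 62.6023

62.6023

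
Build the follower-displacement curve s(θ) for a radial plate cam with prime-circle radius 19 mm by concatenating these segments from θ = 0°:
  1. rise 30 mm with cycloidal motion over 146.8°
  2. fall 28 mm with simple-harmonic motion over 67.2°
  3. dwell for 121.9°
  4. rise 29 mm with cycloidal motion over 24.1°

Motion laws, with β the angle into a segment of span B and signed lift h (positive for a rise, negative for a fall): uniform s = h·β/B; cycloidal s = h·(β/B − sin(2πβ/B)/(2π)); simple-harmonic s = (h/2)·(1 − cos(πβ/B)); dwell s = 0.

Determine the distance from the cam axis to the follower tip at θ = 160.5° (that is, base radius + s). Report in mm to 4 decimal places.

seg 1 [0°–146.8°] cycloidal, h=30: full span → s += 30 → s = 30.0000
seg 2 [146.8°–214°] simple-harmonic, h=-28: θ=160.5° here. β=13.7, B=67.2. -28/2·(1 − cos(π·0.2039)) = -2.7746 → s = 27.2254
radial distance = base radius + s = 19 + 27.2254 = 46.2254

46.2254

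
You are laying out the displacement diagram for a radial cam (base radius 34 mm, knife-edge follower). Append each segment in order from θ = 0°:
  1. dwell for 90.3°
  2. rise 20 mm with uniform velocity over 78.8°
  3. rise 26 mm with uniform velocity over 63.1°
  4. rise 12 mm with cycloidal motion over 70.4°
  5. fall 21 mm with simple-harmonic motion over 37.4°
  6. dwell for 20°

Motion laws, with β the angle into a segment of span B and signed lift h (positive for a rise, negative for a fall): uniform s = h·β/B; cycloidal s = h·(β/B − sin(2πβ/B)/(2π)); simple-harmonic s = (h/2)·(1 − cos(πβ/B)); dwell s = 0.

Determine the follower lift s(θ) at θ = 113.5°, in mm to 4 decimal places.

seg 1 [0°–90.3°] dwell: s stays 0.0000
seg 2 [90.3°–169.1°] uniform, h=20: θ=113.5° here. β=23.2, B=78.8. 20·23.2/78.8 = 5.8883 → s = 5.8883

5.8883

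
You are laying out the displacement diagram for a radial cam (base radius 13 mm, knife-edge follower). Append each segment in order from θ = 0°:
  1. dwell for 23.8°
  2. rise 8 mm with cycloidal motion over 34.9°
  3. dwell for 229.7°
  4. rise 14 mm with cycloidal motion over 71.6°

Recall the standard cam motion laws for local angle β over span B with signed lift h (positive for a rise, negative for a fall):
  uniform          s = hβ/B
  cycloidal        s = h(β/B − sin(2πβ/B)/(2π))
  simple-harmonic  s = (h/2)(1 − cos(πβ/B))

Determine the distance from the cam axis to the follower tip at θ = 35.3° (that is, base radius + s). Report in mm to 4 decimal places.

seg 1 [0°–23.8°] dwell: s stays 0.0000
seg 2 [23.8°–58.7°] cycloidal, h=8: θ=35.3° here. β=11.5, B=34.9. 8·(0.3295 − sin(2π·0.3295)/(2π)) = 1.5185 → s = 1.5185
radial distance = base radius + s = 13 + 1.5185 = 14.5185

14.5185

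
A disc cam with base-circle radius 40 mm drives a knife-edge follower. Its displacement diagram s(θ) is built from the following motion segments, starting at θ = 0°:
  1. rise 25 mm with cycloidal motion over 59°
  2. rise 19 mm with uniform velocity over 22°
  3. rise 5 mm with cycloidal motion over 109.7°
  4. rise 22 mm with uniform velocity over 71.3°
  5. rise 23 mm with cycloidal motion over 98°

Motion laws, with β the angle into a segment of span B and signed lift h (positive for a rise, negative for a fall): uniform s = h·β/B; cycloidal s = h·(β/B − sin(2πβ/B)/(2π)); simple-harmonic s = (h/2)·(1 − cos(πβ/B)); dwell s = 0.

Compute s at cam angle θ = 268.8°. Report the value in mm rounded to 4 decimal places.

seg 1 [0°–59°] cycloidal, h=25: full span → s += 25 → s = 25.0000
seg 2 [59°–81°] uniform, h=19: full span → s += 19 → s = 44.0000
seg 3 [81°–190.7°] cycloidal, h=5: full span → s += 5 → s = 49.0000
seg 4 [190.7°–262°] uniform, h=22: full span → s += 22 → s = 71.0000
seg 5 [262°–360°] cycloidal, h=23: θ=268.8° here. β=6.8, B=98. 23·(0.0694 − sin(2π·0.0694)/(2π)) = 0.0501 → s = 71.0501

71.0501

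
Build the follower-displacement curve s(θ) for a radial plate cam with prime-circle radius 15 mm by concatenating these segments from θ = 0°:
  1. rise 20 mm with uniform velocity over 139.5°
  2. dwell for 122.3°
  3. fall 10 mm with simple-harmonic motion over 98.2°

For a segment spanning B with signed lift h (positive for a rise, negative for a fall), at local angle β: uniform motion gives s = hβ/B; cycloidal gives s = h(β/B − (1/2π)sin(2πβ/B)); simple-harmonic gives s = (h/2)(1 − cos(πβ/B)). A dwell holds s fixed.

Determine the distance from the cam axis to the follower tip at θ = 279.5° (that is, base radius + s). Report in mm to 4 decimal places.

seg 1 [0°–139.5°] uniform, h=20: full span → s += 20 → s = 20.0000
seg 2 [139.5°–261.8°] dwell: s stays 20.0000
seg 3 [261.8°–360°] simple-harmonic, h=-10: θ=279.5° here. β=17.7, B=98.2. -10/2·(1 − cos(π·0.1802)) = -0.7804 → s = 19.2196
radial distance = base radius + s = 15 + 19.2196 = 34.2196

34.2196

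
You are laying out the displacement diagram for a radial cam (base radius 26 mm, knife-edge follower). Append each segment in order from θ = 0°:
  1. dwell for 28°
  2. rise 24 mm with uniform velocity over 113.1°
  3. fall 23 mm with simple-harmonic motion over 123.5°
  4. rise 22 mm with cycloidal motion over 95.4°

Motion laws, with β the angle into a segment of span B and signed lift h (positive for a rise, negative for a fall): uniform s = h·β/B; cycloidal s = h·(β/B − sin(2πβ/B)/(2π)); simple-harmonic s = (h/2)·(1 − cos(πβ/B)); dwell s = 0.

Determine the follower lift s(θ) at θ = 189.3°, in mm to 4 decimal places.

seg 1 [0°–28°] dwell: s stays 0.0000
seg 2 [28°–141.1°] uniform, h=24: full span → s += 24 → s = 24.0000
seg 3 [141.1°–264.6°] simple-harmonic, h=-23: θ=189.3° here. β=48.2, B=123.5. -23/2·(1 − cos(π·0.3903)) = -7.6141 → s = 16.3859

16.3859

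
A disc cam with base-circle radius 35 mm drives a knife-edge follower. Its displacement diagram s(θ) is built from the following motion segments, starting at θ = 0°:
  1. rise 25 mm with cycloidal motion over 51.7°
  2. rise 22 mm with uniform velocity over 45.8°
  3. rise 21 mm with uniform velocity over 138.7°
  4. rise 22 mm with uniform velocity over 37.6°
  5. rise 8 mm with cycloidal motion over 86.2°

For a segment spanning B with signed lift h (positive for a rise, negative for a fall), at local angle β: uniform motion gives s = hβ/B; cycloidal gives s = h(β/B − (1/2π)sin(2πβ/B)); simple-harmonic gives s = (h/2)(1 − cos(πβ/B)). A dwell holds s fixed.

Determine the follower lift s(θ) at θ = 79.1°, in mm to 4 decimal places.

seg 1 [0°–51.7°] cycloidal, h=25: full span → s += 25 → s = 25.0000
seg 2 [51.7°–97.5°] uniform, h=22: θ=79.1° here. β=27.4, B=45.8. 22·27.4/45.8 = 13.1616 → s = 38.1616

38.1616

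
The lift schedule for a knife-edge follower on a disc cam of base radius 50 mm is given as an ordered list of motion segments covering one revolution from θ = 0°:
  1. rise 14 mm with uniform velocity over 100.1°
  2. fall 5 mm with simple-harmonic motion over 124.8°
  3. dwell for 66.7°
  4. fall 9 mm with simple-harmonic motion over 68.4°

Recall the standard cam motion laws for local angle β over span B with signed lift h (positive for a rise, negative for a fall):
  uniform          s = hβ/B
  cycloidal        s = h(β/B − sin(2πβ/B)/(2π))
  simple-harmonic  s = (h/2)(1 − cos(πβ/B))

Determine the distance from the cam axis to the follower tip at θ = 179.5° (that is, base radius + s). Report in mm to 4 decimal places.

seg 1 [0°–100.1°] uniform, h=14: full span → s += 14 → s = 14.0000
seg 2 [100.1°–224.9°] simple-harmonic, h=-5: θ=179.5° here. β=79.4, B=124.8. -5/2·(1 − cos(π·0.6362)) = -3.5375 → s = 10.4625
radial distance = base radius + s = 50 + 10.4625 = 60.4625

60.4625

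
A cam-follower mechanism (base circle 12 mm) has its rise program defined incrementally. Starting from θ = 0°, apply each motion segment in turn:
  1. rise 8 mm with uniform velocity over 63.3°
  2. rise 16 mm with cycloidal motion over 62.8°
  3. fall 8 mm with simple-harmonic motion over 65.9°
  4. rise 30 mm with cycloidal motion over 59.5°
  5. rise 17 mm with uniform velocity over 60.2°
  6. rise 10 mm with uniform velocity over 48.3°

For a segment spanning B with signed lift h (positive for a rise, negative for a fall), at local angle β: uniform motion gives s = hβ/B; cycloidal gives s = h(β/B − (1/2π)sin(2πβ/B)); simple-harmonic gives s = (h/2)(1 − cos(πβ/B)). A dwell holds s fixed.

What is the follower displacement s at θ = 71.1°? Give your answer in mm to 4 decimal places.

seg 1 [0°–63.3°] uniform, h=8: full span → s += 8 → s = 8.0000
seg 2 [63.3°–126.1°] cycloidal, h=16: θ=71.1° here. β=7.8, B=62.8. 16·(0.1242 − sin(2π·0.1242)/(2π)) = 0.1957 → s = 8.1957

8.1957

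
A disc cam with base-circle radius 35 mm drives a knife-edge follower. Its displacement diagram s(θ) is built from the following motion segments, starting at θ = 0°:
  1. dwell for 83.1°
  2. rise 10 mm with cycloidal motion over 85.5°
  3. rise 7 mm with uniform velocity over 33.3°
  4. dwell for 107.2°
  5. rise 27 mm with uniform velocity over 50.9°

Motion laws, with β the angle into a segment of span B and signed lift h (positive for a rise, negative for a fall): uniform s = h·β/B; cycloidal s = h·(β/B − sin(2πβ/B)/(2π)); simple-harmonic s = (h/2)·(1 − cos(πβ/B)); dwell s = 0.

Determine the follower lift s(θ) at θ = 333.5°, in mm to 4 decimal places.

seg 1 [0°–83.1°] dwell: s stays 0.0000
seg 2 [83.1°–168.6°] cycloidal, h=10: full span → s += 10 → s = 10.0000
seg 3 [168.6°–201.9°] uniform, h=7: full span → s += 7 → s = 17.0000
seg 4 [201.9°–309.1°] dwell: s stays 17.0000
seg 5 [309.1°–360°] uniform, h=27: θ=333.5° here. β=24.4, B=50.9. 27·24.4/50.9 = 12.9430 → s = 29.9430

29.9430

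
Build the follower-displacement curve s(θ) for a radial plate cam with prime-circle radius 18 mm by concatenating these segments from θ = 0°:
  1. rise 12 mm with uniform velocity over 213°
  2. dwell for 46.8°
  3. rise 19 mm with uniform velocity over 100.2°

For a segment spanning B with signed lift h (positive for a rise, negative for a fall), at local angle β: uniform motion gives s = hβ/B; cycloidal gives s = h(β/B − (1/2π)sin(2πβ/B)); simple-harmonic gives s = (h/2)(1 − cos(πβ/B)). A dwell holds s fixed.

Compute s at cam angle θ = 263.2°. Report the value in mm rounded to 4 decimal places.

seg 1 [0°–213°] uniform, h=12: full span → s += 12 → s = 12.0000
seg 2 [213°–259.8°] dwell: s stays 12.0000
seg 3 [259.8°–360°] uniform, h=19: θ=263.2° here. β=3.4, B=100.2. 19·3.4/100.2 = 0.6447 → s = 12.6447

12.6447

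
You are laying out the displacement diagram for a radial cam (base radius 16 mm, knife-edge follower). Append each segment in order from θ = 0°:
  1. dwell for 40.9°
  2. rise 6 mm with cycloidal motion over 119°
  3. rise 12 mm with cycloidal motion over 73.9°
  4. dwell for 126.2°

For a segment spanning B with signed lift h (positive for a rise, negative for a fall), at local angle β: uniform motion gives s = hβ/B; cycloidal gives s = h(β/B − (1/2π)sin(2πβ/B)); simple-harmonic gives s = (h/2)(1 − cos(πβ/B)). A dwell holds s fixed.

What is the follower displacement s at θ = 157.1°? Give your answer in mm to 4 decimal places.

seg 1 [0°–40.9°] dwell: s stays 0.0000
seg 2 [40.9°–159.9°] cycloidal, h=6: θ=157.1° here. β=116.2, B=119. 6·(0.9765 − sin(2π·0.9765)/(2π)) = 5.9995 → s = 5.9995

5.9995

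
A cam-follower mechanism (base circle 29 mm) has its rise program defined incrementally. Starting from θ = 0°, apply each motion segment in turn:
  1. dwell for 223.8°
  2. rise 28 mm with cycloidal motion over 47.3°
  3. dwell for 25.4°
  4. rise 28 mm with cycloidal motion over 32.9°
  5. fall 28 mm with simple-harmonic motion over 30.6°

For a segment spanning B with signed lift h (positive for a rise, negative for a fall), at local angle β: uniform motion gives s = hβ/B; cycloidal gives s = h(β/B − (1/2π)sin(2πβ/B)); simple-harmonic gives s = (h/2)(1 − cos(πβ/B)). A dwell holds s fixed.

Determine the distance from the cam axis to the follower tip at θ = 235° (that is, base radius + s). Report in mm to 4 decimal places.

seg 1 [0°–223.8°] dwell: s stays 0.0000
seg 2 [223.8°–271.1°] cycloidal, h=28: θ=235° here. β=11.2, B=47.3. 28·(0.2368 − sin(2π·0.2368)/(2π)) = 2.1890 → s = 2.1890
radial distance = base radius + s = 29 + 2.1890 = 31.1890

31.1890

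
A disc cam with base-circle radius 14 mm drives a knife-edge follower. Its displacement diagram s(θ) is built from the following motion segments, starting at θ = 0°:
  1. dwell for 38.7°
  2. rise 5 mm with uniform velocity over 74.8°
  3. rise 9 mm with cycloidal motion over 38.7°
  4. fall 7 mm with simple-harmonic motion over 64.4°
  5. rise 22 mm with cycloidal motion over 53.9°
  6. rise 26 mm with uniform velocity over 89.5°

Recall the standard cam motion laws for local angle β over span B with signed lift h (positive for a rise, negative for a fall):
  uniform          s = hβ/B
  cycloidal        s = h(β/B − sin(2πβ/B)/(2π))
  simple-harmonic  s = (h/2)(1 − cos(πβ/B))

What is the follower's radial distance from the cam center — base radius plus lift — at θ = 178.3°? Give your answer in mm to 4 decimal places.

seg 1 [0°–38.7°] dwell: s stays 0.0000
seg 2 [38.7°–113.5°] uniform, h=5: full span → s += 5 → s = 5.0000
seg 3 [113.5°–152.2°] cycloidal, h=9: full span → s += 9 → s = 14.0000
seg 4 [152.2°–216.6°] simple-harmonic, h=-7: θ=178.3° here. β=26.1, B=64.4. -7/2·(1 − cos(π·0.4053)) = -2.4738 → s = 11.5262
radial distance = base radius + s = 14 + 11.5262 = 25.5262

25.5262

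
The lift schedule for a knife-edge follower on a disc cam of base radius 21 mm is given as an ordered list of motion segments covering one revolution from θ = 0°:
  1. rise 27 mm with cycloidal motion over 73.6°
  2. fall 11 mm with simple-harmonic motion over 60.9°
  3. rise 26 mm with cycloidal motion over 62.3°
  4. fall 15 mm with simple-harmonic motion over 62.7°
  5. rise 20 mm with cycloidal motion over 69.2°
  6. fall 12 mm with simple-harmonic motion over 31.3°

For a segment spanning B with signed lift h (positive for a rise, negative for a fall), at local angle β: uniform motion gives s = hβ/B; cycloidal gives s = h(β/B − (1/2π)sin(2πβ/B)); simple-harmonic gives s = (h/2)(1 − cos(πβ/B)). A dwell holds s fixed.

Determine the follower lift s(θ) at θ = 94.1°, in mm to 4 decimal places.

seg 1 [0°–73.6°] cycloidal, h=27: full span → s += 27 → s = 27.0000
seg 2 [73.6°–134.5°] simple-harmonic, h=-11: θ=94.1° here. β=20.5, B=60.9. -11/2·(1 − cos(π·0.3366)) = -2.7993 → s = 24.2007

24.2007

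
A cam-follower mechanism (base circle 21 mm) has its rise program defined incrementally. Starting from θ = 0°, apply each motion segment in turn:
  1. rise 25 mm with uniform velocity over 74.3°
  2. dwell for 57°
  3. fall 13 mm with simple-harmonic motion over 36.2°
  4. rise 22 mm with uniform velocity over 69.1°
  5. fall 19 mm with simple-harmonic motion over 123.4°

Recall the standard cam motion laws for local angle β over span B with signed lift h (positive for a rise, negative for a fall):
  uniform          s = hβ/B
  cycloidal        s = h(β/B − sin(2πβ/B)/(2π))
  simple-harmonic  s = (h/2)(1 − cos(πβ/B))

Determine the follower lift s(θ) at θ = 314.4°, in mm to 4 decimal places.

seg 1 [0°–74.3°] uniform, h=25: full span → s += 25 → s = 25.0000
seg 2 [74.3°–131.3°] dwell: s stays 25.0000
seg 3 [131.3°–167.5°] simple-harmonic, h=-13: full span → s += -13 → s = 12.0000
seg 4 [167.5°–236.6°] uniform, h=22: full span → s += 22 → s = 34.0000
seg 5 [236.6°–360°] simple-harmonic, h=-19: θ=314.4° here. β=77.8, B=123.4. -19/2·(1 − cos(π·0.6305)) = -13.2858 → s = 20.7142

20.7142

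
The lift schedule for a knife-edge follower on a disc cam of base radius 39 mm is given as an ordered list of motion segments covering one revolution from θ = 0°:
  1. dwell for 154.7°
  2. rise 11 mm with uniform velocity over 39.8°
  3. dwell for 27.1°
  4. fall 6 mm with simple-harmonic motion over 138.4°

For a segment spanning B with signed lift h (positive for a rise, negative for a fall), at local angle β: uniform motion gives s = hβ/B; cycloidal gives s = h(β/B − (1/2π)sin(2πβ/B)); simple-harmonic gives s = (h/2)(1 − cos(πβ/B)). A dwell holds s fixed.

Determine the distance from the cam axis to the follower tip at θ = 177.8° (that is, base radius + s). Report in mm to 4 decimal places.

seg 1 [0°–154.7°] dwell: s stays 0.0000
seg 2 [154.7°–194.5°] uniform, h=11: θ=177.8° here. β=23.1, B=39.8. 11·23.1/39.8 = 6.3844 → s = 6.3844
radial distance = base radius + s = 39 + 6.3844 = 45.3844

45.3844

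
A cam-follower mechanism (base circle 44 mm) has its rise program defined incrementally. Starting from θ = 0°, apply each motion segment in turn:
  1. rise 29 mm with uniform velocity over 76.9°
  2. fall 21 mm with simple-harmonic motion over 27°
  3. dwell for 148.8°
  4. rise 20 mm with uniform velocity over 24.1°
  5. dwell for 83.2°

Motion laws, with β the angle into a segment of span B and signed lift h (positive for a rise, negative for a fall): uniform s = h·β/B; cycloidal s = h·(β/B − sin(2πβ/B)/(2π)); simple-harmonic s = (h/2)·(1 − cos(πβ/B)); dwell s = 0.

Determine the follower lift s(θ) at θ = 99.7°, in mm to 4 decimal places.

seg 1 [0°–76.9°] uniform, h=29: full span → s += 29 → s = 29.0000
seg 2 [76.9°–103.9°] simple-harmonic, h=-21: θ=99.7° here. β=22.8, B=27. -21/2·(1 − cos(π·0.8444)) = -19.7709 → s = 9.2291

9.2291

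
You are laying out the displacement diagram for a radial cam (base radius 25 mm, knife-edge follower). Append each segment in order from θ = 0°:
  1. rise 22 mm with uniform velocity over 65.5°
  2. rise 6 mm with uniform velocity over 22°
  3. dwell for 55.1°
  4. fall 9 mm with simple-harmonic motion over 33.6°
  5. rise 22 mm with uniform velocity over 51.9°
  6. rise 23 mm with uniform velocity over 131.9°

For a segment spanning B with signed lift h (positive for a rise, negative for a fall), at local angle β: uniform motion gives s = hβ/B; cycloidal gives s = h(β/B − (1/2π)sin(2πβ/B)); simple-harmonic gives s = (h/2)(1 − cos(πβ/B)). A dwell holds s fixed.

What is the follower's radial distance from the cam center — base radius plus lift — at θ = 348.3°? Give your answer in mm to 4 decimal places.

seg 1 [0°–65.5°] uniform, h=22: full span → s += 22 → s = 22.0000
seg 2 [65.5°–87.5°] uniform, h=6: full span → s += 6 → s = 28.0000
seg 3 [87.5°–142.6°] dwell: s stays 28.0000
seg 4 [142.6°–176.2°] simple-harmonic, h=-9: full span → s += -9 → s = 19.0000
seg 5 [176.2°–228.1°] uniform, h=22: full span → s += 22 → s = 41.0000
seg 6 [228.1°–360°] uniform, h=23: θ=348.3° here. β=120.2, B=131.9. 23·120.2/131.9 = 20.9598 → s = 61.9598
radial distance = base radius + s = 25 + 61.9598 = 86.9598

86.9598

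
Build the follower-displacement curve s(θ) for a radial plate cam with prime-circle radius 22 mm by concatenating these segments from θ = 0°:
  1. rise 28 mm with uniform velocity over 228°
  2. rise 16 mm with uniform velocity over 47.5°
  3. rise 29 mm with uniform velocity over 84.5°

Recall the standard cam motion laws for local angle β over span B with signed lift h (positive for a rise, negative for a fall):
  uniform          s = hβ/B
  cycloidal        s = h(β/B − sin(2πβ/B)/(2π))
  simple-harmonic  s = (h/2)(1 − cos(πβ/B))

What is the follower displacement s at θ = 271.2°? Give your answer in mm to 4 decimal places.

seg 1 [0°–228°] uniform, h=28: full span → s += 28 → s = 28.0000
seg 2 [228°–275.5°] uniform, h=16: θ=271.2° here. β=43.2, B=47.5. 16·43.2/47.5 = 14.5516 → s = 42.5516

42.5516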